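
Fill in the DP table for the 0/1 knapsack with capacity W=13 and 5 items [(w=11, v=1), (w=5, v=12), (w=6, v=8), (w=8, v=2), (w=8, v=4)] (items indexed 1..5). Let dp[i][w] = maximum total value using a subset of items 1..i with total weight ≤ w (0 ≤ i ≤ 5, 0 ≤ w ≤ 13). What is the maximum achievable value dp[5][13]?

i\w   0   1   2   3   4   5   6   7   8   9  10  11  12  13
  0   0   0   0   0   0   0   0   0   0   0   0   0   0   0
  1   0   0   0   0   0   0   0   0   0   0   0   1   1   1
  2   0   0   0   0   0  12  12  12  12  12  12  12  12  12
  3   0   0   0   0   0  12  12  12  12  12  12  20  20  20
  4   0   0   0   0   0  12  12  12  12  12  12  20  20  20
  5   0   0   0   0   0  12  12  12  12  12  12  20  20  20

20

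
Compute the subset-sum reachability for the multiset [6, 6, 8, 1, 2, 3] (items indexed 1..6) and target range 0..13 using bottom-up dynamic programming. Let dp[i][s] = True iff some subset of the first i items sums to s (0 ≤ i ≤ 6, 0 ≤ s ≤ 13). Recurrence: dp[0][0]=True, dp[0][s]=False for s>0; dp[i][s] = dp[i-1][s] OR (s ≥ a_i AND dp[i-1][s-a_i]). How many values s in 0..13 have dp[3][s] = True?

4

i\s   0   1   2   3   4   5   6   7   8   9  10  11  12  13
  0   T   F   F   F   F   F   F   F   F   F   F   F   F   F
  1   T   F   F   F   F   F   T   F   F   F   F   F   F   F
  2   T   F   F   F   F   F   T   F   F   F   F   F   T   F
  3   T   F   F   F   F   F   T   F   T   F   F   F   T   F
  4   T   T   F   F   F   F   T   T   T   T   F   F   T   T
  5   T   T   T   T   F   F   T   T   T   T   T   T   T   T
  6   T   T   T   T   T   T   T   T   T   T   T   T   T   T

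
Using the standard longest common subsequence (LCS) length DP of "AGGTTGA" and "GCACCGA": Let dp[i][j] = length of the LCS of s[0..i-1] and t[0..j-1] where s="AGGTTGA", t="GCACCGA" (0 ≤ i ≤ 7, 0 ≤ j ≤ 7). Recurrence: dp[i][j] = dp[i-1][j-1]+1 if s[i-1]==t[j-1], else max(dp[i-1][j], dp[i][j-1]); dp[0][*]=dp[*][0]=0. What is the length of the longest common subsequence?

   ''  G  C  A  C  C  G  A
''  0  0  0  0  0  0  0  0
 A  0  0  0  1  1  1  1  1
 G  0  1  1  1  1  1  2  2
 G  0  1  1  1  1  1  2  2
 T  0  1  1  1  1  1  2  2
 T  0  1  1  1  1  1  2  2
 G  0  1  1  1  1  1  2  2
 A  0  1  1  2  2  2  2  3

3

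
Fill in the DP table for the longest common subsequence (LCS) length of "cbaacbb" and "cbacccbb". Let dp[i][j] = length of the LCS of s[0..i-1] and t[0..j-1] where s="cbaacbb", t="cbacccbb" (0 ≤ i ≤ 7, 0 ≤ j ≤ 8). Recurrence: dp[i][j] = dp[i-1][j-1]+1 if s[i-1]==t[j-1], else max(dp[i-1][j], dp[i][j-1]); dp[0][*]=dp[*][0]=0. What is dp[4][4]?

3

   ''  c  b  a  c  c  c  b  b
''  0  0  0  0  0  0  0  0  0
 c  0  1  1  1  1  1  1  1  1
 b  0  1  2  2  2  2  2  2  2
 a  0  1  2  3  3  3  3  3  3
 a  0  1  2  3  3  3  3  3  3
 c  0  1  2  3  4  4  4  4  4
 b  0  1  2  3  4  4  4  5  5
 b  0  1  2  3  4  4  4  5  6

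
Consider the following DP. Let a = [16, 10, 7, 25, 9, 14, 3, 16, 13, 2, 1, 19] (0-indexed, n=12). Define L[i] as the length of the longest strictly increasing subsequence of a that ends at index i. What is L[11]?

   i    0    1    2    3    4    5    6    7    8    9   10   11
a[i]   16   10    7   25    9   14    3   16   13    2    1   19
L[i]    1    1    1    2    2    3    1    4    3    1    1    5

5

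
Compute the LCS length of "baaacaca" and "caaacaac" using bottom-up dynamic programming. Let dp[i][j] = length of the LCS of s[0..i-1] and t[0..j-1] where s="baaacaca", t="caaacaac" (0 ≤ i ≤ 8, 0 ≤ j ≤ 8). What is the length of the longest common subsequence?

6

   ''  c  a  a  a  c  a  a  c
''  0  0  0  0  0  0  0  0  0
 b  0  0  0  0  0  0  0  0  0
 a  0  0  1  1  1  1  1  1  1
 a  0  0  1  2  2  2  2  2  2
 a  0  0  1  2  3  3  3  3  3
 c  0  1  1  2  3  4  4  4  4
 a  0  1  2  2  3  4  5  5  5
 c  0  1  2  2  3  4  5  5  6
 a  0  1  2  3  3  4  5  6  6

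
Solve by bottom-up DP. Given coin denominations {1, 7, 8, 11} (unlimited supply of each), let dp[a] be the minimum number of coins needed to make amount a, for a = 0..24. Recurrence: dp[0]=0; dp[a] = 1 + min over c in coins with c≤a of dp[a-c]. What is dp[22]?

2

 a  0  1  2  3  4  5  6  7  8  9 10 11 12 13 14 15 16 17 18 19 20 21 22 23 24
dp  0  1  2  3  4  5  6  1  1  2  3  1  2  3  2  2  2  3  2  2  3  3  2  3  3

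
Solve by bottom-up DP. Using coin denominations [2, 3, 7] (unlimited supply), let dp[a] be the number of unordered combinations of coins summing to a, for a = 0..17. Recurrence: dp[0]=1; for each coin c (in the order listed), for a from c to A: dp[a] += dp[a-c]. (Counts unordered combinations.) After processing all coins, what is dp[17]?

6

after  coin     0     1     2     3     4     5     6     7     8     9    10    11    12    13    14    15    16    17
          2     1     0     1     0     1     0     1     0     1     0     1     0     1     0     1     0     1     0
          3     1     0     1     1     1     1     2     1     2     2     2     2     3     2     3     3     3     3
          7     1     0     1     1     1     1     2     2     2     3     3     3     4     4     5     5     6     6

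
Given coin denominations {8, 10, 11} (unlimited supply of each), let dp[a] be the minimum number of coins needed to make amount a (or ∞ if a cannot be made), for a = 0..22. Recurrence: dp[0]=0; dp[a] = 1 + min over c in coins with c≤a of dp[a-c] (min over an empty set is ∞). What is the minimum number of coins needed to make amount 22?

 a  0  1  2  3  4  5  6  7  8  9 10 11 12 13 14 15 16 17 18 19 20 21 22
dp  0  -  -  -  -  -  -  -  1  -  1  1  -  -  -  -  2  -  2  2  2  2  2
(- denotes ∞ / unreachable)

2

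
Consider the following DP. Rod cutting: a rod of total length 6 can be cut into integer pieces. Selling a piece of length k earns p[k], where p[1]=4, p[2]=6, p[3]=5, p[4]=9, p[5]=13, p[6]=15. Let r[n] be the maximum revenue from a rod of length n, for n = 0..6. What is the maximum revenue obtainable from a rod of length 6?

   n    0    1    2    3    4    5    6
r[n]    0    4    8   12   16   20   24

24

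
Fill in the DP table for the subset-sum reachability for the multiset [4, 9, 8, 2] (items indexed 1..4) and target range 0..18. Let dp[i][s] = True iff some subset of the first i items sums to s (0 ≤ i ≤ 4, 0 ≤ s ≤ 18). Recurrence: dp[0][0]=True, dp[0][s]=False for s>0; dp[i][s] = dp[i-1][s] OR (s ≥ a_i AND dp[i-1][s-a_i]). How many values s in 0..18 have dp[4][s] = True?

i\s   0   1   2   3   4   5   6   7   8   9  10  11  12  13  14  15  16  17  18
  0   T   F   F   F   F   F   F   F   F   F   F   F   F   F   F   F   F   F   F
  1   T   F   F   F   T   F   F   F   F   F   F   F   F   F   F   F   F   F   F
  2   T   F   F   F   T   F   F   F   F   T   F   F   F   T   F   F   F   F   F
  3   T   F   F   F   T   F   F   F   T   T   F   F   T   T   F   F   F   T   F
  4   T   F   T   F   T   F   T   F   T   T   T   T   T   T   T   T   F   T   F

13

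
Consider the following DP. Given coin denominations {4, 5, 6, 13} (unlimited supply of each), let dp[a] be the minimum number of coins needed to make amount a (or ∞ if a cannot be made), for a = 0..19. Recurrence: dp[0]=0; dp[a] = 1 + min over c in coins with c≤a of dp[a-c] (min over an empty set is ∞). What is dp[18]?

2

 a  0  1  2  3  4  5  6  7  8  9 10 11 12 13 14 15 16 17 18 19
dp  0  -  -  -  1  1  1  -  2  2  2  2  2  1  3  3  3  2  2  2
(- denotes ∞ / unreachable)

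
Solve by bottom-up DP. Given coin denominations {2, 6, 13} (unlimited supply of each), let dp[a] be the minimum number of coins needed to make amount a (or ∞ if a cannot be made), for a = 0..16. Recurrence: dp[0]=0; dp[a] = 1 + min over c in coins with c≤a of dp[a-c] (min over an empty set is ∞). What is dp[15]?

 a  0  1  2  3  4  5  6  7  8  9 10 11 12 13 14 15 16
dp  0  -  1  -  2  -  1  -  2  -  3  -  2  1  3  2  4
(- denotes ∞ / unreachable)

2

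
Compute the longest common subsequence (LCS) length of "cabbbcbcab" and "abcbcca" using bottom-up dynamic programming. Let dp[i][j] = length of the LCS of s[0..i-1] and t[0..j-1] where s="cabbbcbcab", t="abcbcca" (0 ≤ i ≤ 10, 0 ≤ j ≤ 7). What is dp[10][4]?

   ''  a  b  c  b  c  c  a
''  0  0  0  0  0  0  0  0
 c  0  0  0  1  1  1  1  1
 a  0  1  1  1  1  1  1  2
 b  0  1  2  2  2  2  2  2
 b  0  1  2  2  3  3  3  3
 b  0  1  2  2  3  3  3  3
 c  0  1  2  3  3  4  4  4
 b  0  1  2  3  4  4  4  4
 c  0  1  2  3  4  5  5  5
 a  0  1  2  3  4  5  5  6
 b  0  1  2  3  4  5  5  6

4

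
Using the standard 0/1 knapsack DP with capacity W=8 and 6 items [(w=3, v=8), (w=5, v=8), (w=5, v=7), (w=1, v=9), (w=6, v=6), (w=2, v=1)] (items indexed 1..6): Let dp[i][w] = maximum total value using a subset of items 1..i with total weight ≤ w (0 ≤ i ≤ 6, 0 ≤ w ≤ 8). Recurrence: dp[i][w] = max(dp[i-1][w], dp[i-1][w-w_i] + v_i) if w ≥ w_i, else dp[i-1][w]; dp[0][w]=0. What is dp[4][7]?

17

i\w   0   1   2   3   4   5   6   7   8
  0   0   0   0   0   0   0   0   0   0
  1   0   0   0   8   8   8   8   8   8
  2   0   0   0   8   8   8   8   8  16
  3   0   0   0   8   8   8   8   8  16
  4   0   9   9   9  17  17  17  17  17
  5   0   9   9   9  17  17  17  17  17
  6   0   9   9  10  17  17  18  18  18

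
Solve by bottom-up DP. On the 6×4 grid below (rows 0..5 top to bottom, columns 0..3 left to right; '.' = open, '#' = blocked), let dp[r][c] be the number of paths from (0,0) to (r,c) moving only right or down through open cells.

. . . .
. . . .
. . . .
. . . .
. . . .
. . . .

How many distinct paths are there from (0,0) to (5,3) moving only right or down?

r\c   0   1   2   3
  0   1   1   1   1
  1   1   2   3   4
  2   1   3   6  10
  3   1   4  10  20
  4   1   5  15  35
  5   1   6  21  56

56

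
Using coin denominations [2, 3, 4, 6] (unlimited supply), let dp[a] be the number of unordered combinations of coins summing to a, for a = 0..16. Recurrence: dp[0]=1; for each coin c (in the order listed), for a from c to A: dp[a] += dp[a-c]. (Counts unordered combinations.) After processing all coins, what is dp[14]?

after  coin     0     1     2     3     4     5     6     7     8     9    10    11    12    13    14    15    16
          2     1     0     1     0     1     0     1     0     1     0     1     0     1     0     1     0     1
          3     1     0     1     1     1     1     2     1     2     2     2     2     3     2     3     3     3
          4     1     0     1     1     2     1     3     2     4     3     5     4     7     5     8     7    10
          6     1     0     1     1     2     1     4     2     5     4     7     5    11     7    13    11    17

13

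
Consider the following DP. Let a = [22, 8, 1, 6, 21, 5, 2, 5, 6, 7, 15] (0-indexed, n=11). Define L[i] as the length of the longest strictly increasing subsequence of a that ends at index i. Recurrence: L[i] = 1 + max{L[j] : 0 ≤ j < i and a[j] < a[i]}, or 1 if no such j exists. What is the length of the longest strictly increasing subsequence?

6

   i    0    1    2    3    4    5    6    7    8    9   10
a[i]   22    8    1    6   21    5    2    5    6    7   15
L[i]    1    1    1    2    3    2    2    3    4    5    6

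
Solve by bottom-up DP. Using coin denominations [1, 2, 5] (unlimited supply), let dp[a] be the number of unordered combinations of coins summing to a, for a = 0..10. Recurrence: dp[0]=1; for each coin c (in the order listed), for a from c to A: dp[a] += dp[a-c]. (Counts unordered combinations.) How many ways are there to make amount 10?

10

after  coin     0     1     2     3     4     5     6     7     8     9    10
          1     1     1     1     1     1     1     1     1     1     1     1
          2     1     1     2     2     3     3     4     4     5     5     6
          5     1     1     2     2     3     4     5     6     7     8    10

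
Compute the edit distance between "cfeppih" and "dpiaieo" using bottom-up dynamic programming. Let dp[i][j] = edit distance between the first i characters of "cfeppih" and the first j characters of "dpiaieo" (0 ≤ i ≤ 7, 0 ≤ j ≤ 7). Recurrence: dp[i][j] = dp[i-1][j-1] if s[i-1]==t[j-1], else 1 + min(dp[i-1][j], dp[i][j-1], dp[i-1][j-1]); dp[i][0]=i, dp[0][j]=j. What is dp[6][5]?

5

   ''  d  p  i  a  i  e  o
''  0  1  2  3  4  5  6  7
 c  1  1  2  3  4  5  6  7
 f  2  2  2  3  4  5  6  7
 e  3  3  3  3  4  5  5  6
 p  4  4  3  4  4  5  6  6
 p  5  5  4  4  5  5  6  7
 i  6  6  5  4  5  5  6  7
 h  7  7  6  5  5  6  6  7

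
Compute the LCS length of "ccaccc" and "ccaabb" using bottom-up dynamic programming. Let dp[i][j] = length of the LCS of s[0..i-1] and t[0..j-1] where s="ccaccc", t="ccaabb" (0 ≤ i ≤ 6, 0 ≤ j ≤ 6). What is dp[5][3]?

3

   ''  c  c  a  a  b  b
''  0  0  0  0  0  0  0
 c  0  1  1  1  1  1  1
 c  0  1  2  2  2  2  2
 a  0  1  2  3  3  3  3
 c  0  1  2  3  3  3  3
 c  0  1  2  3  3  3  3
 c  0  1  2  3  3  3  3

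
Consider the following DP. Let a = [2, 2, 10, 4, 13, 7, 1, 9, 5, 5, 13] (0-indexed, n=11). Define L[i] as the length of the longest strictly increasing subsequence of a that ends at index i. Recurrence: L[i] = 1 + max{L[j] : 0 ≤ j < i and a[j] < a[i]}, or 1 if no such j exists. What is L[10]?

   i    0    1    2    3    4    5    6    7    8    9   10
a[i]    2    2   10    4   13    7    1    9    5    5   13
L[i]    1    1    2    2    3    3    1    4    3    3    5

5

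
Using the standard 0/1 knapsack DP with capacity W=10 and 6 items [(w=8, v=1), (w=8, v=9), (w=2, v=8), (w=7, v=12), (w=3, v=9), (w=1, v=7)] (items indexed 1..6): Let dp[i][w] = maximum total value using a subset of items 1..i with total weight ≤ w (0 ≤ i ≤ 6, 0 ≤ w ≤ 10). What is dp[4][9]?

i\w   0   1   2   3   4   5   6   7   8   9  10
  0   0   0   0   0   0   0   0   0   0   0   0
  1   0   0   0   0   0   0   0   0   1   1   1
  2   0   0   0   0   0   0   0   0   9   9   9
  3   0   0   8   8   8   8   8   8   9   9  17
  4   0   0   8   8   8   8   8  12  12  20  20
  5   0   0   8   9   9  17  17  17  17  20  21
  6   0   7   8  15  16  17  24  24  24  24  27

20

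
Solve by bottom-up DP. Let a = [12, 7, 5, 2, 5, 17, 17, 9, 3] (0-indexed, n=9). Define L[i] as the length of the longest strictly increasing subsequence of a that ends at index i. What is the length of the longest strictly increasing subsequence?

3

   i    0    1    2    3    4    5    6    7    8
a[i]   12    7    5    2    5   17   17    9    3
L[i]    1    1    1    1    2    3    3    3    2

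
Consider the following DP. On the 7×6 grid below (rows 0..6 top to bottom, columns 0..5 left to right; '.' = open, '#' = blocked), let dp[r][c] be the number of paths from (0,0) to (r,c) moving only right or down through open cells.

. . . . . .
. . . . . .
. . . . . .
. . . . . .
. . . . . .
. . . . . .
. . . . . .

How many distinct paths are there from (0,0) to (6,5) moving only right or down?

462

r\c   0   1   2   3   4   5
  0   1   1   1   1   1   1
  1   1   2   3   4   5   6
  2   1   3   6  10  15  21
  3   1   4  10  20  35  56
  4   1   5  15  35  70 126
  5   1   6  21  56 126 252
  6   1   7  28  84 210 462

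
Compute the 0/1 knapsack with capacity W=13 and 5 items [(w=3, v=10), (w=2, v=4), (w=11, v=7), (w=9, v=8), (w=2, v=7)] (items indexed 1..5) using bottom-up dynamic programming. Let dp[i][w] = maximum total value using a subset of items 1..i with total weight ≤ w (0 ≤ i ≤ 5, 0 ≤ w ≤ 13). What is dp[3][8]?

i\w   0   1   2   3   4   5   6   7   8   9  10  11  12  13
  0   0   0   0   0   0   0   0   0   0   0   0   0   0   0
  1   0   0   0  10  10  10  10  10  10  10  10  10  10  10
  2   0   0   4  10  10  14  14  14  14  14  14  14  14  14
  3   0   0   4  10  10  14  14  14  14  14  14  14  14  14
  4   0   0   4  10  10  14  14  14  14  14  14  14  18  18
  5   0   0   7  10  11  17  17  21  21  21  21  21  21  21

14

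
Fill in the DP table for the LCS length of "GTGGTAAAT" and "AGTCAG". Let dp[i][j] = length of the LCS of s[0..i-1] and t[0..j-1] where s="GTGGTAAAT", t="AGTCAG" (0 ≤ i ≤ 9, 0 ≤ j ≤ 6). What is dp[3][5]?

2

   ''  A  G  T  C  A  G
''  0  0  0  0  0  0  0
 G  0  0  1  1  1  1  1
 T  0  0  1  2  2  2  2
 G  0  0  1  2  2  2  3
 G  0  0  1  2  2  2  3
 T  0  0  1  2  2  2  3
 A  0  1  1  2  2  3  3
 A  0  1  1  2  2  3  3
 A  0  1  1  2  2  3  3
 T  0  1  1  2  2  3  3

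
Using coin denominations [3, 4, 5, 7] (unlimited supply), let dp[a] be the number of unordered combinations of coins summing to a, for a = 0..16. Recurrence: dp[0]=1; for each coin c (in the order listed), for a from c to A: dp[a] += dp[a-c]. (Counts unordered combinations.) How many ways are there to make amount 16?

after  coin     0     1     2     3     4     5     6     7     8     9    10    11    12    13    14    15    16
          3     1     0     0     1     0     0     1     0     0     1     0     0     1     0     0     1     0
          4     1     0     0     1     1     0     1     1     1     1     1     1     2     1     1     2     2
          5     1     0     0     1     1     1     1     1     2     2     2     2     3     3     3     4     4
          7     1     0     0     1     1     1     1     2     2     2     3     3     4     4     5     6     6

6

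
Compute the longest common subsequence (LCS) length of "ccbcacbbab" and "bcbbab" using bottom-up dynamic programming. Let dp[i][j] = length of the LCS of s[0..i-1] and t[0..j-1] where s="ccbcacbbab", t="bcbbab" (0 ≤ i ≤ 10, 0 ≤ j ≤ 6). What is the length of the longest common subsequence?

   ''  b  c  b  b  a  b
''  0  0  0  0  0  0  0
 c  0  0  1  1  1  1  1
 c  0  0  1  1  1  1  1
 b  0  1  1  2  2  2  2
 c  0  1  2  2  2  2  2
 a  0  1  2  2  2  3  3
 c  0  1  2  2  2  3  3
 b  0  1  2  3  3  3  4
 b  0  1  2  3  4  4  4
 a  0  1  2  3  4  5  5
 b  0  1  2  3  4  5  6

6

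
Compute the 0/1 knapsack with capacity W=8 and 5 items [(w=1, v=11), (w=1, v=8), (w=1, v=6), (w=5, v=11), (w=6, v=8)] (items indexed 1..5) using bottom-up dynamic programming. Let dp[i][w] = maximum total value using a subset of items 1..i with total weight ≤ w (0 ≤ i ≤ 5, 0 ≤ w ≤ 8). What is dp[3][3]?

i\w   0   1   2   3   4   5   6   7   8
  0   0   0   0   0   0   0   0   0   0
  1   0  11  11  11  11  11  11  11  11
  2   0  11  19  19  19  19  19  19  19
  3   0  11  19  25  25  25  25  25  25
  4   0  11  19  25  25  25  25  30  36
  5   0  11  19  25  25  25  25  30  36

25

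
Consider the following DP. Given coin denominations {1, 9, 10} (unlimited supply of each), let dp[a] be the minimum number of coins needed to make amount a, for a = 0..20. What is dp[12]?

3

 a  0  1  2  3  4  5  6  7  8  9 10 11 12 13 14 15 16 17 18 19 20
dp  0  1  2  3  4  5  6  7  8  1  1  2  3  4  5  6  7  8  2  2  2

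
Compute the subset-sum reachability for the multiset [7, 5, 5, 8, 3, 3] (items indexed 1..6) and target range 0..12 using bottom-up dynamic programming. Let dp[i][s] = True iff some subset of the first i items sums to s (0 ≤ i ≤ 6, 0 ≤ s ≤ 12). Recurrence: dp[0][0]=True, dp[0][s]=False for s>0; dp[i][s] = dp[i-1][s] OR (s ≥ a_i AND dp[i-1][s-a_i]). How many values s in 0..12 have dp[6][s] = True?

9

i\s   0   1   2   3   4   5   6   7   8   9  10  11  12
  0   T   F   F   F   F   F   F   F   F   F   F   F   F
  1   T   F   F   F   F   F   F   T   F   F   F   F   F
  2   T   F   F   F   F   T   F   T   F   F   F   F   T
  3   T   F   F   F   F   T   F   T   F   F   T   F   T
  4   T   F   F   F   F   T   F   T   T   F   T   F   T
  5   T   F   F   T   F   T   F   T   T   F   T   T   T
  6   T   F   F   T   F   T   T   T   T   F   T   T   T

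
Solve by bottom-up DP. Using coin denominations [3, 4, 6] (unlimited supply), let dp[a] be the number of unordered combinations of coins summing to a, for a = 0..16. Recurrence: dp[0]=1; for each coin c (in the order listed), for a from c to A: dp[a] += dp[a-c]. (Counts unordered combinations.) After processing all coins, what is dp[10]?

2

after  coin     0     1     2     3     4     5     6     7     8     9    10    11    12    13    14    15    16
          3     1     0     0     1     0     0     1     0     0     1     0     0     1     0     0     1     0
          4     1     0     0     1     1     0     1     1     1     1     1     1     2     1     1     2     2
          6     1     0     0     1     1     0     2     1     1     2     2     1     4     2     2     4     4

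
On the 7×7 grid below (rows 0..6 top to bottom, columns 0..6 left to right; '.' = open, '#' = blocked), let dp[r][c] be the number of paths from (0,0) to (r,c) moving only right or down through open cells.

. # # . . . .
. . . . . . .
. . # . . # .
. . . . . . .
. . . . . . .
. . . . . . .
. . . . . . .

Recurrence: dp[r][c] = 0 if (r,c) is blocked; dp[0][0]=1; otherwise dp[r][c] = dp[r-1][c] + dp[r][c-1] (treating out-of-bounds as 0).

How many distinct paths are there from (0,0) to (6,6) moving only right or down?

237

r\c   0   1   2   3   4   5   6
  0   1   0   0   0   0   0   0
  1   1   1   1   1   1   1   1
  2   1   2   0   1   2   0   1
  3   1   3   3   4   6   6   7
  4   1   4   7  11  17  23  30
  5   1   5  12  23  40  63  93
  6   1   6  18  41  81 144 237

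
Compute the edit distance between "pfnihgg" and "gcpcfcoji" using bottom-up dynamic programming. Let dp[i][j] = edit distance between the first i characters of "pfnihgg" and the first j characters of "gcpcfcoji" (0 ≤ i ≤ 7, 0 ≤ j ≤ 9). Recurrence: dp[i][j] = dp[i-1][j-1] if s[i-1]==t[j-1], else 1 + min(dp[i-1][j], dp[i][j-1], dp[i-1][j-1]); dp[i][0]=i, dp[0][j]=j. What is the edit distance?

8

   ''  g  c  p  c  f  c  o  j  i
''  0  1  2  3  4  5  6  7  8  9
 p  1  1  2  2  3  4  5  6  7  8
 f  2  2  2  3  3  3  4  5  6  7
 n  3  3  3  3  4  4  4  5  6  7
 i  4  4  4  4  4  5  5  5  6  6
 h  5  5  5  5  5  5  6  6  6  7
 g  6  5  6  6  6  6  6  7  7  7
 g  7  6  6  7  7  7  7  7  8  8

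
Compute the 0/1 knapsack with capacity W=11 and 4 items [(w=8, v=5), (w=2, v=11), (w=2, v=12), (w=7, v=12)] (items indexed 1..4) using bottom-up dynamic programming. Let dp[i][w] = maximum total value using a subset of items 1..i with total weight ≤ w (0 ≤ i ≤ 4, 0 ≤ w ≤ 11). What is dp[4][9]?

24

i\w   0   1   2   3   4   5   6   7   8   9  10  11
  0   0   0   0   0   0   0   0   0   0   0   0   0
  1   0   0   0   0   0   0   0   0   5   5   5   5
  2   0   0  11  11  11  11  11  11  11  11  16  16
  3   0   0  12  12  23  23  23  23  23  23  23  23
  4   0   0  12  12  23  23  23  23  23  24  24  35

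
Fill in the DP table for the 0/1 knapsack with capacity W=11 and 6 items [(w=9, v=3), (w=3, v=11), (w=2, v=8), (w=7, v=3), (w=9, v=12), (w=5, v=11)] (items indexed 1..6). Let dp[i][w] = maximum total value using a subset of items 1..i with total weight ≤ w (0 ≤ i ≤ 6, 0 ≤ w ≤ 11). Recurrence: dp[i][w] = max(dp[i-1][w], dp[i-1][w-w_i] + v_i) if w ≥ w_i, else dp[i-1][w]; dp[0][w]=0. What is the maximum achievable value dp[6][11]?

i\w   0   1   2   3   4   5   6   7   8   9  10  11
  0   0   0   0   0   0   0   0   0   0   0   0   0
  1   0   0   0   0   0   0   0   0   0   3   3   3
  2   0   0   0  11  11  11  11  11  11  11  11  11
  3   0   0   8  11  11  19  19  19  19  19  19  19
  4   0   0   8  11  11  19  19  19  19  19  19  19
  5   0   0   8  11  11  19  19  19  19  19  19  20
  6   0   0   8  11  11  19  19  19  22  22  30  30

30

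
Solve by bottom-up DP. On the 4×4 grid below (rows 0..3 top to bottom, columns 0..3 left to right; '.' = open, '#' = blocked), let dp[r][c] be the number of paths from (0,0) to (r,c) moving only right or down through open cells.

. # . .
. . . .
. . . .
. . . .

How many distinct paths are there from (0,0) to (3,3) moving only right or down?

r\c   0   1   2   3
  0   1   0   0   0
  1   1   1   1   1
  2   1   2   3   4
  3   1   3   6  10

10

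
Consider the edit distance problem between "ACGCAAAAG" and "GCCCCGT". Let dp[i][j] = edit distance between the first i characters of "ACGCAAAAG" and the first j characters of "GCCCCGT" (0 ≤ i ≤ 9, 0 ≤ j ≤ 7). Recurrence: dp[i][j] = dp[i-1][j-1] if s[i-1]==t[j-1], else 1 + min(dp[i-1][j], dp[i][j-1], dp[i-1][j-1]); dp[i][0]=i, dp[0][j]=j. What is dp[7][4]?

5

   ''  G  C  C  C  C  G  T
''  0  1  2  3  4  5  6  7
 A  1  1  2  3  4  5  6  7
 C  2  2  1  2  3  4  5  6
 G  3  2  2  2  3  4  4  5
 C  4  3  2  2  2  3  4  5
 A  5  4  3  3  3  3  4  5
 A  6  5  4  4  4  4  4  5
 A  7  6  5  5  5  5  5  5
 A  8  7  6  6  6  6  6  6
 G  9  8  7  7  7  7  6  7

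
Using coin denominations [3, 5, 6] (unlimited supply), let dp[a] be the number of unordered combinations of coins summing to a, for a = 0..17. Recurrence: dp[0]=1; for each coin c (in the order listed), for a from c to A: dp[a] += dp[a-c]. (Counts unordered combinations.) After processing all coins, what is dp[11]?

2

after  coin     0     1     2     3     4     5     6     7     8     9    10    11    12    13    14    15    16    17
          3     1     0     0     1     0     0     1     0     0     1     0     0     1     0     0     1     0     0
          5     1     0     0     1     0     1     1     0     1     1     1     1     1     1     1     2     1     1
          6     1     0     0     1     0     1     2     0     1     2     1     2     3     1     2     4     2     3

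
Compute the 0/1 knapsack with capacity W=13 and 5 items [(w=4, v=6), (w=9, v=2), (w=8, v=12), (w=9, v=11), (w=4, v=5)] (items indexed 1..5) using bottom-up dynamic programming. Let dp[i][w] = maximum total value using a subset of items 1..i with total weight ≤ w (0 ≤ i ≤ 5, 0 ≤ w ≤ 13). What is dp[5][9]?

i\w   0   1   2   3   4   5   6   7   8   9  10  11  12  13
  0   0   0   0   0   0   0   0   0   0   0   0   0   0   0
  1   0   0   0   0   6   6   6   6   6   6   6   6   6   6
  2   0   0   0   0   6   6   6   6   6   6   6   6   6   8
  3   0   0   0   0   6   6   6   6  12  12  12  12  18  18
  4   0   0   0   0   6   6   6   6  12  12  12  12  18  18
  5   0   0   0   0   6   6   6   6  12  12  12  12  18  18

12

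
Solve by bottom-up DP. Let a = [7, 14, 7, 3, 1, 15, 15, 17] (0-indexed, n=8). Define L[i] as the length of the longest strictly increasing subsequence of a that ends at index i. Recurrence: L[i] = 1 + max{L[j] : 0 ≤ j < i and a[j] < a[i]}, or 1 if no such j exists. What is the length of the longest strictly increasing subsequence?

4

   i    0    1    2    3    4    5    6    7
a[i]    7   14    7    3    1   15   15   17
L[i]    1    2    1    1    1    3    3    4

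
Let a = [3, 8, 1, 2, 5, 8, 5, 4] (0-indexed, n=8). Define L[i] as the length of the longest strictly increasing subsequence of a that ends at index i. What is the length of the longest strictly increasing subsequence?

   i    0    1    2    3    4    5    6    7
a[i]    3    8    1    2    5    8    5    4
L[i]    1    2    1    2    3    4    3    3

4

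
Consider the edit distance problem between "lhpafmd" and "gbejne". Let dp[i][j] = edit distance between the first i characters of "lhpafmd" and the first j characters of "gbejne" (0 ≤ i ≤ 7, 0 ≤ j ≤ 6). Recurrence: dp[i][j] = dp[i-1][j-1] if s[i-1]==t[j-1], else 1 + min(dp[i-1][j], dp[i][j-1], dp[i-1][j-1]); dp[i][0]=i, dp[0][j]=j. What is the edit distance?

7

   ''  g  b  e  j  n  e
''  0  1  2  3  4  5  6
 l  1  1  2  3  4  5  6
 h  2  2  2  3  4  5  6
 p  3  3  3  3  4  5  6
 a  4  4  4  4  4  5  6
 f  5  5  5  5  5  5  6
 m  6  6  6  6  6  6  6
 d  7  7  7  7  7  7  7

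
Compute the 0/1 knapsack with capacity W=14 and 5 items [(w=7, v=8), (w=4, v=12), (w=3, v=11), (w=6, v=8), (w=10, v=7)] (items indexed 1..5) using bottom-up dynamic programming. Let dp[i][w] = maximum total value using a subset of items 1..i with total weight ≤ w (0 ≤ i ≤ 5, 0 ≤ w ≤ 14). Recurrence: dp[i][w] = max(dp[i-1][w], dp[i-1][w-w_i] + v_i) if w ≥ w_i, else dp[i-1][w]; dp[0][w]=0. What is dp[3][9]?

23

i\w   0   1   2   3   4   5   6   7   8   9  10  11  12  13  14
  0   0   0   0   0   0   0   0   0   0   0   0   0   0   0   0
  1   0   0   0   0   0   0   0   8   8   8   8   8   8   8   8
  2   0   0   0   0  12  12  12  12  12  12  12  20  20  20  20
  3   0   0   0  11  12  12  12  23  23  23  23  23  23  23  31
  4   0   0   0  11  12  12  12  23  23  23  23  23  23  31  31
  5   0   0   0  11  12  12  12  23  23  23  23  23  23  31  31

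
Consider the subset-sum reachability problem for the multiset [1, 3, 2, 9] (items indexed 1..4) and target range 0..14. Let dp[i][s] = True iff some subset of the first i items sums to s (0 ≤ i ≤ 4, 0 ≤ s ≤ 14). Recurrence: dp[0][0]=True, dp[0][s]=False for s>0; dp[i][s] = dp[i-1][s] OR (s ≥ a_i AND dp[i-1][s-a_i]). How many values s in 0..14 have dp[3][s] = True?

7

i\s   0   1   2   3   4   5   6   7   8   9  10  11  12  13  14
  0   T   F   F   F   F   F   F   F   F   F   F   F   F   F   F
  1   T   T   F   F   F   F   F   F   F   F   F   F   F   F   F
  2   T   T   F   T   T   F   F   F   F   F   F   F   F   F   F
  3   T   T   T   T   T   T   T   F   F   F   F   F   F   F   F
  4   T   T   T   T   T   T   T   F   F   T   T   T   T   T   T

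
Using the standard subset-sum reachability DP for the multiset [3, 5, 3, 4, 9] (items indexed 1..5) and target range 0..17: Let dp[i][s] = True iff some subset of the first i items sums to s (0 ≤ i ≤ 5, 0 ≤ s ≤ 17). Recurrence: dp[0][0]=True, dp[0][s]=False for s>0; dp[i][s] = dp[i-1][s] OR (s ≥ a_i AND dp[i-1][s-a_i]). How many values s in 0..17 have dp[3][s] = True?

6

i\s   0   1   2   3   4   5   6   7   8   9  10  11  12  13  14  15  16  17
  0   T   F   F   F   F   F   F   F   F   F   F   F   F   F   F   F   F   F
  1   T   F   F   T   F   F   F   F   F   F   F   F   F   F   F   F   F   F
  2   T   F   F   T   F   T   F   F   T   F   F   F   F   F   F   F   F   F
  3   T   F   F   T   F   T   T   F   T   F   F   T   F   F   F   F   F   F
  4   T   F   F   T   T   T   T   T   T   T   T   T   T   F   F   T   F   F
  5   T   F   F   T   T   T   T   T   T   T   T   T   T   T   T   T   T   T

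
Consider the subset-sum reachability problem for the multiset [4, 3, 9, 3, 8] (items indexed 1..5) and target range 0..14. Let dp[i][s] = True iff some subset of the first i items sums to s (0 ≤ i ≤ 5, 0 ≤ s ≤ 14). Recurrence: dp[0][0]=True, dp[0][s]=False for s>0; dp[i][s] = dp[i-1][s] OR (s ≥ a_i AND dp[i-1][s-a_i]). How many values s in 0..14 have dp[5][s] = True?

i\s   0   1   2   3   4   5   6   7   8   9  10  11  12  13  14
  0   T   F   F   F   F   F   F   F   F   F   F   F   F   F   F
  1   T   F   F   F   T   F   F   F   F   F   F   F   F   F   F
  2   T   F   F   T   T   F   F   T   F   F   F   F   F   F   F
  3   T   F   F   T   T   F   F   T   F   T   F   F   T   T   F
  4   T   F   F   T   T   F   T   T   F   T   T   F   T   T   F
  5   T   F   F   T   T   F   T   T   T   T   T   T   T   T   T

12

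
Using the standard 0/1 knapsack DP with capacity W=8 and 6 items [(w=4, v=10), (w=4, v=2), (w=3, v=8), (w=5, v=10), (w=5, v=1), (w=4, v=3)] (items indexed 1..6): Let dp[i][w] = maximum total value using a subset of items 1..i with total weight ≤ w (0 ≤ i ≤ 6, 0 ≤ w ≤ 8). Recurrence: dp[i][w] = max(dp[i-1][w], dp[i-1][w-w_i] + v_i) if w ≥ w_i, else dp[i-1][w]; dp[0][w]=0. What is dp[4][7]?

18

i\w   0   1   2   3   4   5   6   7   8
  0   0   0   0   0   0   0   0   0   0
  1   0   0   0   0  10  10  10  10  10
  2   0   0   0   0  10  10  10  10  12
  3   0   0   0   8  10  10  10  18  18
  4   0   0   0   8  10  10  10  18  18
  5   0   0   0   8  10  10  10  18  18
  6   0   0   0   8  10  10  10  18  18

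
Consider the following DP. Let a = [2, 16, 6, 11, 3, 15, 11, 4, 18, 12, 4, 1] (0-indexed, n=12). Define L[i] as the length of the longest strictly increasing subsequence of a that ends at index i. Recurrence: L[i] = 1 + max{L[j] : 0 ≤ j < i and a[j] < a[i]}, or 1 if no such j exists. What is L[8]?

   i    0    1    2    3    4    5    6    7    8    9   10   11
a[i]    2   16    6   11    3   15   11    4   18   12    4    1
L[i]    1    2    2    3    2    4    3    3    5    4    3    1

5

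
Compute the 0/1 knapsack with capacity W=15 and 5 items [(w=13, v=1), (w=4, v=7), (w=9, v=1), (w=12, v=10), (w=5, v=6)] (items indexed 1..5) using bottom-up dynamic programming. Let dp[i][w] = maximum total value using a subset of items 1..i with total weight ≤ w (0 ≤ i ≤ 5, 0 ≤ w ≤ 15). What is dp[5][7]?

i\w   0   1   2   3   4   5   6   7   8   9  10  11  12  13  14  15
  0   0   0   0   0   0   0   0   0   0   0   0   0   0   0   0   0
  1   0   0   0   0   0   0   0   0   0   0   0   0   0   1   1   1
  2   0   0   0   0   7   7   7   7   7   7   7   7   7   7   7   7
  3   0   0   0   0   7   7   7   7   7   7   7   7   7   8   8   8
  4   0   0   0   0   7   7   7   7   7   7   7   7  10  10  10  10
  5   0   0   0   0   7   7   7   7   7  13  13  13  13  13  13  13

7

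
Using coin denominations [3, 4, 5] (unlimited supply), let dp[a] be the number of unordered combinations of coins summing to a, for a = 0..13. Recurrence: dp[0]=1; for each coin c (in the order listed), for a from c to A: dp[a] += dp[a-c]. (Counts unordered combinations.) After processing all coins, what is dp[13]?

after  coin     0     1     2     3     4     5     6     7     8     9    10    11    12    13
          3     1     0     0     1     0     0     1     0     0     1     0     0     1     0
          4     1     0     0     1     1     0     1     1     1     1     1     1     2     1
          5     1     0     0     1     1     1     1     1     2     2     2     2     3     3

3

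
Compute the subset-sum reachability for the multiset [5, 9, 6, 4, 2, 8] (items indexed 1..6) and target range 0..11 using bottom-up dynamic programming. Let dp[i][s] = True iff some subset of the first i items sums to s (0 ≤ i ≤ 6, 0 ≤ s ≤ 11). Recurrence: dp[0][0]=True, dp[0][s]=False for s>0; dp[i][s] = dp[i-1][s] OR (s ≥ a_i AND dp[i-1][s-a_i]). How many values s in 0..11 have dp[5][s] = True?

10

i\s   0   1   2   3   4   5   6   7   8   9  10  11
  0   T   F   F   F   F   F   F   F   F   F   F   F
  1   T   F   F   F   F   T   F   F   F   F   F   F
  2   T   F   F   F   F   T   F   F   F   T   F   F
  3   T   F   F   F   F   T   T   F   F   T   F   T
  4   T   F   F   F   T   T   T   F   F   T   T   T
  5   T   F   T   F   T   T   T   T   T   T   T   T
  6   T   F   T   F   T   T   T   T   T   T   T   T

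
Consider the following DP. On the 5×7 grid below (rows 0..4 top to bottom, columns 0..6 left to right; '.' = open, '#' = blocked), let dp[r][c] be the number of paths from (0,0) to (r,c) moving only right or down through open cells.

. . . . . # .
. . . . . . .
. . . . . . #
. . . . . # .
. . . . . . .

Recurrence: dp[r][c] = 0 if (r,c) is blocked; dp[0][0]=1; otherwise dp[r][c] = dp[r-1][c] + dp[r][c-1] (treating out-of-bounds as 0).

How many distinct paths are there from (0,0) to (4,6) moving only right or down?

r\c   0   1   2   3   4   5   6
  0   1   1   1   1   1   0   0
  1   1   2   3   4   5   5   5
  2   1   3   6  10  15  20   0
  3   1   4  10  20  35   0   0
  4   1   5  15  35  70  70  70

70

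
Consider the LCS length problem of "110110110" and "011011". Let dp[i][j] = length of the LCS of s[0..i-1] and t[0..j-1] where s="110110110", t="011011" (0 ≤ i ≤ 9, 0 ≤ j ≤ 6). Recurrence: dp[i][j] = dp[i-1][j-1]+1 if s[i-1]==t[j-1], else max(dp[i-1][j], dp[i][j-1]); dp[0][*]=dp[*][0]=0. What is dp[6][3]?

   ''  0  1  1  0  1  1
''  0  0  0  0  0  0  0
 1  0  0  1  1  1  1  1
 1  0  0  1  2  2  2  2
 0  0  1  1  2  3  3  3
 1  0  1  2  2  3  4  4
 1  0  1  2  3  3  4  5
 0  0  1  2  3  4  4  5
 1  0  1  2  3  4  5  5
 1  0  1  2  3  4  5  6
 0  0  1  2  3  4  5  6

3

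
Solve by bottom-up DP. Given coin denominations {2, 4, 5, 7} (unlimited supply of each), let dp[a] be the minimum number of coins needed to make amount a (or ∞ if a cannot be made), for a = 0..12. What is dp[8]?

2

 a  0  1  2  3  4  5  6  7  8  9 10 11 12
dp  0  -  1  -  1  1  2  1  2  2  2  2  2
(- denotes ∞ / unreachable)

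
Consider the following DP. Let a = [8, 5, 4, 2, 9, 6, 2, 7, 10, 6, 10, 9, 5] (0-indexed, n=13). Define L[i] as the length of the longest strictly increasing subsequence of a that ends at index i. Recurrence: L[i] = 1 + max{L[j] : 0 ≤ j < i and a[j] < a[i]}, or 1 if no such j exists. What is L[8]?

4

   i    0    1    2    3    4    5    6    7    8    9   10   11   12
a[i]    8    5    4    2    9    6    2    7   10    6   10    9    5
L[i]    1    1    1    1    2    2    1    3    4    2    4    4    2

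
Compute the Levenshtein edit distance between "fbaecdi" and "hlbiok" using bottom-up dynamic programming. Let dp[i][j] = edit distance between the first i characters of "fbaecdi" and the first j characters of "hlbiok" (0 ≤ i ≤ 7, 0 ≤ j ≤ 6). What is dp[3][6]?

5

   ''  h  l  b  i  o  k
''  0  1  2  3  4  5  6
 f  1  1  2  3  4  5  6
 b  2  2  2  2  3  4  5
 a  3  3  3  3  3  4  5
 e  4  4  4  4  4  4  5
 c  5  5  5  5  5  5  5
 d  6  6  6  6  6  6  6
 i  7  7  7  7  6  7  7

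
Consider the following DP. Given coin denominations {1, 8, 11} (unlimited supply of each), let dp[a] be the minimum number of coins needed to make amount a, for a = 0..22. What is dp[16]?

 a  0  1  2  3  4  5  6  7  8  9 10 11 12 13 14 15 16 17 18 19 20 21 22
dp  0  1  2  3  4  5  6  7  1  2  3  1  2  3  4  5  2  3  4  2  3  4  2

2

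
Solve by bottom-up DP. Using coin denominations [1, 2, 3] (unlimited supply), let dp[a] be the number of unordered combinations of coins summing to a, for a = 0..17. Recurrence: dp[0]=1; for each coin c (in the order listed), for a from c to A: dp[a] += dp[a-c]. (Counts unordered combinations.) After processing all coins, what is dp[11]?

after  coin     0     1     2     3     4     5     6     7     8     9    10    11    12    13    14    15    16    17
          1     1     1     1     1     1     1     1     1     1     1     1     1     1     1     1     1     1     1
          2     1     1     2     2     3     3     4     4     5     5     6     6     7     7     8     8     9     9
          3     1     1     2     3     4     5     7     8    10    12    14    16    19    21    24    27    30    33

16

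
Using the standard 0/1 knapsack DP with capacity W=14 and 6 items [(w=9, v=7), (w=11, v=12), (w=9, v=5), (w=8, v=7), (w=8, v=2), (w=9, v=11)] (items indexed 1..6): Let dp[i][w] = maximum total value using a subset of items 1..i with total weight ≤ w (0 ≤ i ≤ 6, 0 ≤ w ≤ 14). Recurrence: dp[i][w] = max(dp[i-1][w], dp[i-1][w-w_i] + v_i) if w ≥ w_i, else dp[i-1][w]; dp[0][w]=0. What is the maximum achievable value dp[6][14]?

12

i\w   0   1   2   3   4   5   6   7   8   9  10  11  12  13  14
  0   0   0   0   0   0   0   0   0   0   0   0   0   0   0   0
  1   0   0   0   0   0   0   0   0   0   7   7   7   7   7   7
  2   0   0   0   0   0   0   0   0   0   7   7  12  12  12  12
  3   0   0   0   0   0   0   0   0   0   7   7  12  12  12  12
  4   0   0   0   0   0   0   0   0   7   7   7  12  12  12  12
  5   0   0   0   0   0   0   0   0   7   7   7  12  12  12  12
  6   0   0   0   0   0   0   0   0   7  11  11  12  12  12  12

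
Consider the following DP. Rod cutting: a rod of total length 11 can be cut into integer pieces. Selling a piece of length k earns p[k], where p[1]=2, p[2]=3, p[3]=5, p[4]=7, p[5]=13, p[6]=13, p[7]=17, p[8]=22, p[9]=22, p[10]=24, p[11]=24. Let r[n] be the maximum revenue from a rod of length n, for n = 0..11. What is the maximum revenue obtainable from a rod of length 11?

   n    0    1    2    3    4    5    6    7    8    9   10   11
r[n]    0    2    4    6    8   13   15   17   22   24   26   28

28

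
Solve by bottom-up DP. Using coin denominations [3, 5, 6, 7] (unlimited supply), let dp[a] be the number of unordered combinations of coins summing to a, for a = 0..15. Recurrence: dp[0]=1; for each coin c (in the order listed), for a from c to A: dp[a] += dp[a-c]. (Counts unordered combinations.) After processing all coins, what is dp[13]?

after  coin     0     1     2     3     4     5     6     7     8     9    10    11    12    13    14    15
          3     1     0     0     1     0     0     1     0     0     1     0     0     1     0     0     1
          5     1     0     0     1     0     1     1     0     1     1     1     1     1     1     1     2
          6     1     0     0     1     0     1     2     0     1     2     1     2     3     1     2     4
          7     1     0     0     1     0     1     2     1     1     2     2     2     4     3     3     5

3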